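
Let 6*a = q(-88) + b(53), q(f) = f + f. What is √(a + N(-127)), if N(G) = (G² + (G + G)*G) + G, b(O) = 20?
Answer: √48234 ≈ 219.62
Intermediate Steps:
q(f) = 2*f
N(G) = G + 3*G² (N(G) = (G² + (2*G)*G) + G = (G² + 2*G²) + G = 3*G² + G = G + 3*G²)
a = -26 (a = (2*(-88) + 20)/6 = (-176 + 20)/6 = (⅙)*(-156) = -26)
√(a + N(-127)) = √(-26 - 127*(1 + 3*(-127))) = √(-26 - 127*(1 - 381)) = √(-26 - 127*(-380)) = √(-26 + 48260) = √48234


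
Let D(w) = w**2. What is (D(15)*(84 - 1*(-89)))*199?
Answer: 7746075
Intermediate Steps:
(D(15)*(84 - 1*(-89)))*199 = (15**2*(84 - 1*(-89)))*199 = (225*(84 + 89))*199 = (225*173)*199 = 38925*199 = 7746075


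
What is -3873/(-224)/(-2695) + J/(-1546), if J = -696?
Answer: 207086811/466644640 ≈ 0.44378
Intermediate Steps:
-3873/(-224)/(-2695) + J/(-1546) = -3873/(-224)/(-2695) - 696/(-1546) = -3873*(-1/224)*(-1/2695) - 696*(-1/1546) = (3873/224)*(-1/2695) + 348/773 = -3873/603680 + 348/773 = 207086811/466644640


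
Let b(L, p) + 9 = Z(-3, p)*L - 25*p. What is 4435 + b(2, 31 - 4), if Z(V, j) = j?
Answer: 3805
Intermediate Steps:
b(L, p) = -9 - 25*p + L*p (b(L, p) = -9 + (p*L - 25*p) = -9 + (L*p - 25*p) = -9 + (-25*p + L*p) = -9 - 25*p + L*p)
4435 + b(2, 31 - 4) = 4435 + (-9 - 25*(31 - 4) + 2*(31 - 4)) = 4435 + (-9 - 25*27 + 2*27) = 4435 + (-9 - 675 + 54) = 4435 - 630 = 3805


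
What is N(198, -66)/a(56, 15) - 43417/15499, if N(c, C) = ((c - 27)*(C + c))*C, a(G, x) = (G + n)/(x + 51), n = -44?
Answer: -11544837071/1409 ≈ -8.1936e+6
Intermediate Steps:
a(G, x) = (-44 + G)/(51 + x) (a(G, x) = (G - 44)/(x + 51) = (-44 + G)/(51 + x))
N(c, C) = C*(-27 + c)*(C + c) (N(c, C) = ((-27 + c)*(C + c))*C = C*(-27 + c)*(C + c))
N(198, -66)/a(56, 15) - 43417/15499 = (-66*(198² - 27*(-66) - 27*198 - 66*198))/(((-44 + 56)/(51 + 15))) - 43417/15499 = (-66*(39204 + 1782 - 5346 - 13068))/((12/66)) - 43417*1/15499 = (-66*22572)/(((1/66)*12)) - 3947/1409 = -1489752/2/11 - 3947/1409 = -1489752*11/2 - 3947/1409 = -8193636 - 3947/1409 = -11544837071/1409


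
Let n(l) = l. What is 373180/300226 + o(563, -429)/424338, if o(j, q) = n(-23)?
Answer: 79173774821/63698650194 ≈ 1.2429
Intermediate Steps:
o(j, q) = -23
373180/300226 + o(563, -429)/424338 = 373180/300226 - 23/424338 = 373180*(1/300226) - 23*1/424338 = 186590/150113 - 23/424338 = 79173774821/63698650194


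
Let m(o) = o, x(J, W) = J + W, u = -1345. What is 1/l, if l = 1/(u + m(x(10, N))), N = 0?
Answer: -1335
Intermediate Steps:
l = -1/1335 (l = 1/(-1345 + (10 + 0)) = 1/(-1345 + 10) = 1/(-1335) = -1/1335 ≈ -0.00074906)
1/l = 1/(-1/1335) = -1335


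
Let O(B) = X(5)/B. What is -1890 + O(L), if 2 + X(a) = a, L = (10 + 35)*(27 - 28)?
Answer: -28351/15 ≈ -1890.1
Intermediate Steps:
L = -45 (L = 45*(-1) = -45)
X(a) = -2 + a
O(B) = 3/B (O(B) = (-2 + 5)/B = 3/B)
-1890 + O(L) = -1890 + 3/(-45) = -1890 + 3*(-1/45) = -1890 - 1/15 = -28351/15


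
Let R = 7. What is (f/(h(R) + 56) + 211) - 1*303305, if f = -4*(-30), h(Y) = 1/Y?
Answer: -39705034/131 ≈ -3.0309e+5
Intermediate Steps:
f = 120
(f/(h(R) + 56) + 211) - 1*303305 = (120/(1/7 + 56) + 211) - 1*303305 = (120/(1/7 + 56) + 211) - 303305 = (120/(393/7) + 211) - 303305 = (120*(7/393) + 211) - 303305 = (280/131 + 211) - 303305 = 27921/131 - 303305 = -39705034/131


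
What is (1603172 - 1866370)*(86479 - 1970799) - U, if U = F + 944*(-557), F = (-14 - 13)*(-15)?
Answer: 495949780763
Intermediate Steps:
F = 405 (F = -27*(-15) = 405)
U = -525403 (U = 405 + 944*(-557) = 405 - 525808 = -525403)
(1603172 - 1866370)*(86479 - 1970799) - U = (1603172 - 1866370)*(86479 - 1970799) - 1*(-525403) = -263198*(-1884320) + 525403 = 495949255360 + 525403 = 495949780763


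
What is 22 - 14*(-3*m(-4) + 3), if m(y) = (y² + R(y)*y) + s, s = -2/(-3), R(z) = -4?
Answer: 1352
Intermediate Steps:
s = ⅔ (s = -2*(-⅓) = ⅔ ≈ 0.66667)
m(y) = ⅔ + y² - 4*y (m(y) = (y² - 4*y) + ⅔ = ⅔ + y² - 4*y)
22 - 14*(-3*m(-4) + 3) = 22 - 14*(-3*(⅔ + (-4)² - 4*(-4)) + 3) = 22 - 14*(-3*(⅔ + 16 + 16) + 3) = 22 - 14*(-3*98/3 + 3) = 22 - 14*(-98 + 3) = 22 - 14*(-95) = 22 + 1330 = 1352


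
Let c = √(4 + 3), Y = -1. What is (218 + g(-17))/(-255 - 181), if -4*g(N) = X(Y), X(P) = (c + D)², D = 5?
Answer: -105/218 + 5*√7/872 ≈ -0.46648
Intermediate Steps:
c = √7 ≈ 2.6458
X(P) = (5 + √7)² (X(P) = (√7 + 5)² = (5 + √7)²)
g(N) = -(5 + √7)²/4
(218 + g(-17))/(-255 - 181) = (218 - (5 + √7)²/4)/(-255 - 181) = (218 - (5 + √7)²/4)/(-436) = (218 - (5 + √7)²/4)*(-1/436) = -½ + (5 + √7)²/1744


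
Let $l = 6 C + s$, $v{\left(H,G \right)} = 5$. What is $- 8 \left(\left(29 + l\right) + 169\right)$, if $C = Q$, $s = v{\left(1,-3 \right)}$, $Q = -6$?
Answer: $-1336$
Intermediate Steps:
$s = 5$
$C = -6$
$l = -31$ ($l = 6 \left(-6\right) + 5 = -36 + 5 = -31$)
$- 8 \left(\left(29 + l\right) + 169\right) = - 8 \left(\left(29 - 31\right) + 169\right) = - 8 \left(-2 + 169\right) = \left(-8\right) 167 = -1336$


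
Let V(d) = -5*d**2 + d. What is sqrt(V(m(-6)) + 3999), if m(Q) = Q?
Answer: sqrt(3813) ≈ 61.750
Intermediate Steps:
V(d) = d - 5*d**2
sqrt(V(m(-6)) + 3999) = sqrt(-6*(1 - 5*(-6)) + 3999) = sqrt(-6*(1 + 30) + 3999) = sqrt(-6*31 + 3999) = sqrt(-186 + 3999) = sqrt(3813)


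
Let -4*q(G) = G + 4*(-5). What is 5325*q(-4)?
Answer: 31950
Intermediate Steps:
q(G) = 5 - G/4 (q(G) = -(G + 4*(-5))/4 = -(G - 20)/4 = -(-20 + G)/4 = 5 - G/4)
5325*q(-4) = 5325*(5 - ¼*(-4)) = 5325*(5 + 1) = 5325*6 = 31950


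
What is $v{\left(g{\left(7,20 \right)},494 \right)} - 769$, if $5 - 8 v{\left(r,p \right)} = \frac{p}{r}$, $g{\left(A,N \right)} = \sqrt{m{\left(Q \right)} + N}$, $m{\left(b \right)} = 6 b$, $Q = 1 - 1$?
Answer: $- \frac{6147}{8} - \frac{247 \sqrt{5}}{40} \approx -782.18$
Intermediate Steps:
$Q = 0$ ($Q = 1 - 1 = 0$)
$g{\left(A,N \right)} = \sqrt{N}$ ($g{\left(A,N \right)} = \sqrt{6 \cdot 0 + N} = \sqrt{0 + N} = \sqrt{N}$)
$v{\left(r,p \right)} = \frac{5}{8} - \frac{p}{8 r}$ ($v{\left(r,p \right)} = \frac{5}{8} - \frac{p \frac{1}{r}}{8} = \frac{5}{8} - \frac{p}{8 r}$)
$v{\left(g{\left(7,20 \right)},494 \right)} - 769 = \frac{\left(-1\right) 494 + 5 \sqrt{20}}{8 \sqrt{20}} - 769 = \frac{-494 + 5 \cdot 2 \sqrt{5}}{8 \cdot 2 \sqrt{5}} - 769 = \frac{\frac{\sqrt{5}}{10} \left(-494 + 10 \sqrt{5}\right)}{8} - 769 = \frac{\sqrt{5} \left(-494 + 10 \sqrt{5}\right)}{80} - 769 = -769 + \frac{\sqrt{5} \left(-494 + 10 \sqrt{5}\right)}{80}$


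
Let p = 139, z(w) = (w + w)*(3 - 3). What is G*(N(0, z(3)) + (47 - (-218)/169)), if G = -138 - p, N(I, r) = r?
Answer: -2260597/169 ≈ -13376.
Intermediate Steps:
z(w) = 0 (z(w) = (2*w)*0 = 0)
G = -277 (G = -138 - 1*139 = -138 - 139 = -277)
G*(N(0, z(3)) + (47 - (-218)/169)) = -277*(0 + (47 - (-218)/169)) = -277*(0 + (47 - 1*(-218/169))) = -277*(0 + (47 + 218/169)) = -277*(0 + 8161/169) = -277*8161/169 = -2260597/169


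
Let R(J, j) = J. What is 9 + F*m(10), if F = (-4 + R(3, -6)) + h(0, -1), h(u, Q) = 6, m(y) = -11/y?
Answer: 7/2 ≈ 3.5000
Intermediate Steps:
F = 5 (F = (-4 + 3) + 6 = -1 + 6 = 5)
9 + F*m(10) = 9 + 5*(-11/10) = 9 - 11/2 = 7/2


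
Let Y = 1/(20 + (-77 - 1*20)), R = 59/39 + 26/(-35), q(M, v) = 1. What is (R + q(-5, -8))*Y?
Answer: -2416/105105 ≈ -0.022987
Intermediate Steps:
R = 1051/1365 (R = 59*(1/39) + 26*(-1/35) = 59/39 - 26/35 = 1051/1365 ≈ 0.76996)
Y = -1/77 (Y = 1/(20 + (-77 - 20)) = 1/(20 - 97) = 1/(-77) = -1/77 ≈ -0.012987)
(R + q(-5, -8))*Y = (1051/1365 + 1)*(-1/77) = (2416/1365)*(-1/77) = -2416/105105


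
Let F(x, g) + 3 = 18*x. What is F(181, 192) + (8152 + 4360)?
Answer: 15767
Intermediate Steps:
F(x, g) = -3 + 18*x
F(181, 192) + (8152 + 4360) = (-3 + 18*181) + (8152 + 4360) = (-3 + 3258) + 12512 = 3255 + 12512 = 15767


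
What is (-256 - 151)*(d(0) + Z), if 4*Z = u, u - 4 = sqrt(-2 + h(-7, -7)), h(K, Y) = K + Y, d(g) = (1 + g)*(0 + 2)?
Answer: -1221 - 407*I ≈ -1221.0 - 407.0*I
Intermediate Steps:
d(g) = 2 + 2*g (d(g) = (1 + g)*2 = 2 + 2*g)
u = 4 + 4*I (u = 4 + sqrt(-2 + (-7 - 7)) = 4 + sqrt(-2 - 14) = 4 + sqrt(-16) = 4 + 4*I ≈ 4.0 + 4.0*I)
Z = 1 + I (Z = (4 + 4*I)/4 = 1 + I ≈ 1.0 + 1.0*I)
(-256 - 151)*(d(0) + Z) = (-256 - 151)*((2 + 2*0) + (1 + I)) = -407*((2 + 0) + (1 + I)) = -407*(2 + (1 + I)) = -407*(3 + I) = -1221 - 407*I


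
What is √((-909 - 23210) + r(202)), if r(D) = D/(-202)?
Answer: 6*I*√670 ≈ 155.31*I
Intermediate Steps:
r(D) = -D/202 (r(D) = D*(-1/202) = -D/202)
√((-909 - 23210) + r(202)) = √((-909 - 23210) - 1/202*202) = √(-24119 - 1) = √(-24120) = 6*I*√670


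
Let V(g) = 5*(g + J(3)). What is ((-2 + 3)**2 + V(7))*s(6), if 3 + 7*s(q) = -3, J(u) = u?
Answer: -306/7 ≈ -43.714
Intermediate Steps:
s(q) = -6/7 (s(q) = -3/7 + (1/7)*(-3) = -3/7 - 3/7 = -6/7)
V(g) = 15 + 5*g (V(g) = 5*(g + 3) = 5*(3 + g) = 15 + 5*g)
((-2 + 3)**2 + V(7))*s(6) = ((-2 + 3)**2 + (15 + 5*7))*(-6/7) = (1**2 + (15 + 35))*(-6/7) = (1 + 50)*(-6/7) = 51*(-6/7) = -306/7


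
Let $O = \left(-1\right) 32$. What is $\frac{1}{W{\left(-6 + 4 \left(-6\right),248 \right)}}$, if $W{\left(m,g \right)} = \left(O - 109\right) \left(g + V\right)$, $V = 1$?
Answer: $- \frac{1}{35109} \approx -2.8483 \cdot 10^{-5}$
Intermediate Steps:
$O = -32$
$W{\left(m,g \right)} = -141 - 141 g$ ($W{\left(m,g \right)} = \left(-32 - 109\right) \left(g + 1\right) = - 141 \left(1 + g\right) = -141 - 141 g$)
$\frac{1}{W{\left(-6 + 4 \left(-6\right),248 \right)}} = \frac{1}{-141 - 34968} = \frac{1}{-35109} = - \frac{1}{35109}$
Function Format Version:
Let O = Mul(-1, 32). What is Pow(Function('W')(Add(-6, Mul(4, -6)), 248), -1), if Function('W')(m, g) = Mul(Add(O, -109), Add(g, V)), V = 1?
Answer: Rational(-1, 35109) ≈ -2.8483e-5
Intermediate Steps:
O = -32
Function('W')(m, g) = Add(-141, Mul(-141, g)) (Function('W')(m, g) = Mul(Add(-32, -109), Add(g, 1)) = Mul(-141, Add(1, g)) = Add(-141, Mul(-141, g)))
Pow(Function('W')(Add(-6, Mul(4, -6)), 248), -1) = Pow(Add(-141, Mul(-141, 248)), -1) = Pow(Add(-141, -34968), -1) = Pow(-35109, -1) = Rational(-1, 35109)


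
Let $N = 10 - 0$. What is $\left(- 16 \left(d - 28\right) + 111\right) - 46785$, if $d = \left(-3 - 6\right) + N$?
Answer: $-46242$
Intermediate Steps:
$N = 10$ ($N = 10 + 0 = 10$)
$d = 1$ ($d = \left(-3 - 6\right) + 10 = -9 + 10 = 1$)
$\left(- 16 \left(d - 28\right) + 111\right) - 46785 = \left(- 16 \left(1 - 28\right) + 111\right) - 46785 = \left(\left(-16\right) \left(-27\right) + 111\right) - 46785 = \left(432 + 111\right) - 46785 = 543 - 46785 = -46242$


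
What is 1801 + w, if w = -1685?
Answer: 116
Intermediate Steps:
1801 + w = 1801 - 1685 = 116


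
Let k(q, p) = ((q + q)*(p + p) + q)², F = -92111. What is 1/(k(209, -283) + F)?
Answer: 1/55874939530 ≈ 1.7897e-11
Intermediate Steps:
k(q, p) = (q + 4*p*q)² (k(q, p) = ((2*q)*(2*p) + q)² = (4*p*q + q)² = (q + 4*p*q)²)
1/(k(209, -283) + F) = 1/(209²*(1 + 4*(-283))² - 92111) = 1/(43681*(1 - 1132)² - 92111) = 1/(43681*(-1131)² - 92111) = 1/(43681*1279161 - 92111) = 1/(55875031641 - 92111) = 1/55874939530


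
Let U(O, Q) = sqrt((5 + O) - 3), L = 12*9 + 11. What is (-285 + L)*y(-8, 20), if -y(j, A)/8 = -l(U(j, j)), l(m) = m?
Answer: -1328*I*sqrt(6) ≈ -3252.9*I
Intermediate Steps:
L = 119 (L = 108 + 11 = 119)
U(O, Q) = sqrt(2 + O)
y(j, A) = 8*sqrt(2 + j) (y(j, A) = -(-8)*sqrt(2 + j) = 8*sqrt(2 + j))
(-285 + L)*y(-8, 20) = (-285 + 119)*(8*sqrt(2 - 8)) = -1328*sqrt(-6) = -1328*I*sqrt(6)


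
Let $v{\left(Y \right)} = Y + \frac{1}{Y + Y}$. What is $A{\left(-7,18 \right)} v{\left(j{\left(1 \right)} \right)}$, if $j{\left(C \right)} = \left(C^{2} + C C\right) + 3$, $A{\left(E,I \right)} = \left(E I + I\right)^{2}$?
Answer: $\frac{297432}{5} \approx 59486.0$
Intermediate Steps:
$A{\left(E,I \right)} = \left(I + E I\right)^{2}$
$j{\left(C \right)} = 3 + 2 C^{2}$ ($j{\left(C \right)} = \left(C^{2} + C^{2}\right) + 3 = 2 C^{2} + 3 = 3 + 2 C^{2}$)
$v{\left(Y \right)} = Y + \frac{1}{2 Y}$
$A{\left(-7,18 \right)} v{\left(j{\left(1 \right)} \right)} = 18^{2} \left(1 - 7\right)^{2} \left(\left(3 + 2 \cdot 1^{2}\right) + \frac{1}{2 \left(3 + 2 \cdot 1^{2}\right)}\right) = 324 \left(-6\right)^{2} \left(\left(3 + 2 \cdot 1\right) + \frac{1}{2 \left(3 + 2 \cdot 1\right)}\right) = 324 \cdot 36 \left(\left(3 + 2\right) + \frac{1}{2 \left(3 + 2\right)}\right) = 11664 \left(5 + \frac{1}{2 \cdot 5}\right) = 11664 \left(5 + \frac{1}{2} \cdot \frac{1}{5}\right) = 11664 \left(5 + \frac{1}{10}\right) = 11664 \cdot \frac{51}{10} = \frac{297432}{5}$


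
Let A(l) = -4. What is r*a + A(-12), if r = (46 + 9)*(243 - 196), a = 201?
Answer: 519581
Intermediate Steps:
r = 2585 (r = 55*47 = 2585)
r*a + A(-12) = 2585*201 - 4 = 519585 - 4 = 519581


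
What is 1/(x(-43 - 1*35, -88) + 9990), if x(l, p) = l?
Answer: 1/9912 ≈ 0.00010089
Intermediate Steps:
1/(x(-43 - 1*35, -88) + 9990) = 1/((-43 - 1*35) + 9990) = 1/((-43 - 35) + 9990) = 1/(-78 + 9990) = 1/9912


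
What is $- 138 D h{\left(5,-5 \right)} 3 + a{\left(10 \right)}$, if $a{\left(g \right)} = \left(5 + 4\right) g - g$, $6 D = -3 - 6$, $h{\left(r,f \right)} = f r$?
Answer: $-15445$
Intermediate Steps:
$D = - \frac{3}{2}$ ($D = \frac{-3 - 6}{6} = \frac{1}{6} \left(-9\right) = - \frac{3}{2} \approx -1.5$)
$a{\left(g \right)} = 8 g$ ($a{\left(g \right)} = 9 g - g = 8 g$)
$- 138 D h{\left(5,-5 \right)} 3 + a{\left(10 \right)} = - 138 - \frac{3 \left(\left(-5\right) 5\right)}{2} \cdot 3 + 8 \cdot 10 = - 138 \left(- \frac{3}{2}\right) \left(-25\right) 3 + 80 = - 138 \cdot \frac{75}{2} \cdot 3 + 80 = \left(-138\right) \frac{225}{2} + 80 = -15525 + 80 = -15445$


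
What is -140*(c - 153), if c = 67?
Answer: 12040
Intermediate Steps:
-140*(c - 153) = -140*(67 - 153) = -140*(-86) = 12040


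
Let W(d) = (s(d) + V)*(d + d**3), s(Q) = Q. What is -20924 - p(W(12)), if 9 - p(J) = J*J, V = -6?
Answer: 108972667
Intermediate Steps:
W(d) = (-6 + d)*(d + d**3) (W(d) = (d - 6)*(d + d**3) = (-6 + d)*(d + d**3))
p(J) = 9 - J**2 (p(J) = 9 - J*J = 9 - J**2)
-20924 - p(W(12)) = -20924 - (9 - (12*(-6 + 12 + 12**3 - 6*12**2))**2) = -20924 - (9 - (12*(-6 + 12 + 1728 - 6*144))**2) = -20924 - (9 - (12*(-6 + 12 + 1728 - 864))**2) = -20924 - (9 - (12*870)**2) = -20924 - (9 - 1*10440**2) = -20924 - (9 - 1*108993600) = -20924 - (9 - 108993600) = -20924 - 1*(-108993591) = -20924 + 108993591 = 108972667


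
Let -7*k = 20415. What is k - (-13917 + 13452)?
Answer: -17160/7 ≈ -2451.4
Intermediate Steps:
k = -20415/7 (k = -1/7*20415 = -20415/7 ≈ -2916.4)
k - (-13917 + 13452) = -20415/7 - (-13917 + 13452) = -20415/7 - 1*(-465) = -20415/7 + 465 = -17160/7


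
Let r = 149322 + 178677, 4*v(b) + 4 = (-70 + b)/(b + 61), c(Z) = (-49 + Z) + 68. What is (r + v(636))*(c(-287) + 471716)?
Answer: 107779965479380/697 ≈ 1.5463e+11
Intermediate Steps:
c(Z) = 19 + Z
v(b) = -1 + (-70 + b)/(4*(61 + b)) (v(b) = -1 + ((-70 + b)/(b + 61))/4 = -1 + ((-70 + b)/(61 + b))/4 = -1 + (-70 + b)/(4*(61 + b)))
r = 327999
(r + v(636))*(c(-287) + 471716) = (327999 + (-314 - 3*636)/(4*(61 + 636)))*((19 - 287) + 471716) = (327999 + (1/4)*(-314 - 1908)/697)*(-268 + 471716) = (327999 + (1/4)*(1/697)*(-2222))*471448 = (327999 - 1111/1394)*471448 = (457229495/1394)*471448 = 107779965479380/697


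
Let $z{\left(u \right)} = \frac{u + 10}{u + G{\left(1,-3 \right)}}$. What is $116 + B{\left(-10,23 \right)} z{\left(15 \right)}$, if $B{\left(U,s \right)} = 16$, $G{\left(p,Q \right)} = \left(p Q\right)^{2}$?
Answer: $\frac{398}{3} \approx 132.67$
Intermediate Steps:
$G{\left(p,Q \right)} = Q^{2} p^{2}$ ($G{\left(p,Q \right)} = \left(Q p\right)^{2} = Q^{2} p^{2}$)
$z{\left(u \right)} = \frac{10 + u}{9 + u}$ ($z{\left(u \right)} = \frac{u + 10}{u + \left(-3\right)^{2} \cdot 1^{2}} = \frac{10 + u}{u + 9 \cdot 1} = \frac{10 + u}{u + 9} = \frac{10 + u}{9 + u}$)
$116 + B{\left(-10,23 \right)} z{\left(15 \right)} = 116 + 16 \frac{10 + 15}{9 + 15} = 116 + 16 \cdot \frac{1}{24} \cdot 25 = 116 + 16 \cdot \frac{25}{24} = 116 + \frac{50}{3} = \frac{398}{3}$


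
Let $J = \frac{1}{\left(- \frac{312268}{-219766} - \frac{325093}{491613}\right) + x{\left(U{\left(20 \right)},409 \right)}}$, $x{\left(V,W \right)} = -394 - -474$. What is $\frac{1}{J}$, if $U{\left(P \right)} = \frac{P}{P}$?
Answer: $\frac{4362628212343}{54019911279} \approx 80.76$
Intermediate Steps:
$U{\left(P \right)} = 1$
$x{\left(V,W \right)} = 80$ ($x{\left(V,W \right)} = -394 + 474 = 80$)
$J = \frac{54019911279}{4362628212343}$ ($J = \frac{1}{\left(- \frac{312268}{-219766} - \frac{325093}{491613}\right) + 80} = \frac{1}{\left(\left(-312268\right) \left(- \frac{1}{219766}\right) - \frac{325093}{491613}\right) + 80} = \frac{1}{\left(\frac{156134}{109883} - \frac{325093}{491613}\right) + 80} = \frac{1}{\frac{41035310023}{54019911279} + 80} = \frac{1}{\frac{4362628212343}{54019911279}} = \frac{54019911279}{4362628212343} \approx 0.012382$)
$\frac{1}{J} = \frac{1}{\frac{54019911279}{4362628212343}} = \frac{4362628212343}{54019911279}$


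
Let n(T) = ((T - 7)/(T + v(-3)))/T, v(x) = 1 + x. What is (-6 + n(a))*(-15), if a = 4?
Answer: 765/8 ≈ 95.625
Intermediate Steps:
n(T) = (-7 + T)/(T*(-2 + T)) (n(T) = ((T - 7)/(T + (1 - 3)))/T = ((-7 + T)/(T - 2))/T = ((-7 + T)/(-2 + T))/T = (-7 + T)/(T*(-2 + T)))
(-6 + n(a))*(-15) = (-6 + (-7 + 4)/(4*(-2 + 4)))*(-15) = (-6 + (1/4)*(-3)/2)*(-15) = (-6 + (1/4)*(1/2)*(-3))*(-15) = (-6 - 3/8)*(-15) = -51/8*(-15) = 765/8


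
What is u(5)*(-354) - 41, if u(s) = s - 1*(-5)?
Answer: -3581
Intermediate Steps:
u(s) = 5 + s (u(s) = s + 5 = 5 + s)
u(5)*(-354) - 41 = (5 + 5)*(-354) - 41 = 10*(-354) - 41 = -3540 - 41 = -3581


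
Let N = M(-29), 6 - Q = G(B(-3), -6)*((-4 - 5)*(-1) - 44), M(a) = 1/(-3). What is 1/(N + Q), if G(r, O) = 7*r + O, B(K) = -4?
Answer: -3/3553 ≈ -0.00084436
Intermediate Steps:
M(a) = -1/3
G(r, O) = O + 7*r
Q = -1184 (Q = 6 - (-6 + 7*(-4))*((-4 - 5)*(-1) - 44) = 6 - (-6 - 28)*(-9*(-1) - 44) = 6 - (-34)*(9 - 44) = 6 - (-34)*(-35) = 6 - 1*1190 = 6 - 1190 = -1184)
N = -1/3 ≈ -0.33333
1/(N + Q) = 1/(-1/3 - 1184) = 1/(-3553/3) = -3/3553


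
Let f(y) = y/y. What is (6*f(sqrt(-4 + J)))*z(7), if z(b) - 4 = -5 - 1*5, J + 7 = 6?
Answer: -36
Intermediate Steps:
J = -1 (J = -7 + 6 = -1)
z(b) = -6 (z(b) = 4 + (-5 - 1*5) = 4 + (-5 - 5) = 4 - 10 = -6)
f(y) = 1
(6*f(sqrt(-4 + J)))*z(7) = (6*1)*(-6) = 6*(-6) = -36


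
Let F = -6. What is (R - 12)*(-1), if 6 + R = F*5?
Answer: 48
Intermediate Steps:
R = -36 (R = -6 - 6*5 = -6 - 30 = -36)
(R - 12)*(-1) = (-36 - 12)*(-1) = -48*(-1) = 48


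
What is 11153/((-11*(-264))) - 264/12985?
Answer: 144055049/37708440 ≈ 3.8202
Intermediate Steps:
11153/((-11*(-264))) - 264/12985 = 11153/2904 - 264*1/12985 = 11153*(1/2904) - 264/12985 = 11153/2904 - 264/12985 = 144055049/37708440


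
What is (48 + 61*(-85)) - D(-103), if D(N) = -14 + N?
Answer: -5020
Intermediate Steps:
(48 + 61*(-85)) - D(-103) = (48 + 61*(-85)) - (-14 - 103) = (48 - 5185) - 1*(-117) = -5137 + 117 = -5020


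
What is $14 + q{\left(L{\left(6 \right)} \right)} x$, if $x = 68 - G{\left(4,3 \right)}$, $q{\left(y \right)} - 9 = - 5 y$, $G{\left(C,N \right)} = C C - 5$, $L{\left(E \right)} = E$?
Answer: $-1183$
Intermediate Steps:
$G{\left(C,N \right)} = -5 + C^{2}$ ($G{\left(C,N \right)} = C^{2} - 5 = -5 + C^{2}$)
$q{\left(y \right)} = 9 - 5 y$
$x = 57$ ($x = 68 - \left(-5 + 4^{2}\right) = 68 - \left(-5 + 16\right) = 68 - 11 = 57$)
$14 + q{\left(L{\left(6 \right)} \right)} x = 14 + \left(9 - 30\right) 57 = 14 - 1197 = -1183$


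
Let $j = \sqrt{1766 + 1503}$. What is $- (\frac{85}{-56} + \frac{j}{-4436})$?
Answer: $\frac{85}{56} + \frac{\sqrt{3269}}{4436} \approx 1.5307$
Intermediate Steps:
$j = \sqrt{3269} \approx 57.175$
$- (\frac{85}{-56} + \frac{j}{-4436}) = - (\frac{85}{-56} + \frac{\sqrt{3269}}{-4436}) = - (85 \left(- \frac{1}{56}\right) + \sqrt{3269} \left(- \frac{1}{4436}\right)) = - (- \frac{85}{56} - \frac{\sqrt{3269}}{4436}) = \frac{85}{56} + \frac{\sqrt{3269}}{4436}$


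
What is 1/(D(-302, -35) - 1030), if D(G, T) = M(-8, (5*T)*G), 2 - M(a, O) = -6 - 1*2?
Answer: -1/1020 ≈ -0.00098039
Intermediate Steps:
M(a, O) = 10 (M(a, O) = 2 - (-6 - 1*2) = 2 - (-6 - 2) = 2 - 1*(-8) = 2 + 8 = 10)
D(G, T) = 10
1/(D(-302, -35) - 1030) = 1/(10 - 1030) = 1/(-1020) = -1/1020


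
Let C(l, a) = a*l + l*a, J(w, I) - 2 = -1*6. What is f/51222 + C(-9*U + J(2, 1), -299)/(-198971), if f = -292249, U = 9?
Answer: -60752690039/10191692562 ≈ -5.9610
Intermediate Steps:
J(w, I) = -4 (J(w, I) = 2 - 1*6 = 2 - 6 = -4)
C(l, a) = 2*a*l (C(l, a) = a*l + a*l = 2*a*l)
f/51222 + C(-9*U + J(2, 1), -299)/(-198971) = -292249/51222 + (2*(-299)*(-9*9 - 4))/(-198971) = -292249*1/51222 + (2*(-299)*(-81 - 4))*(-1/198971) = -292249/51222 + (2*(-299)*(-85))*(-1/198971) = -292249/51222 + 50830*(-1/198971) = -292249/51222 - 50830/198971 = -60752690039/10191692562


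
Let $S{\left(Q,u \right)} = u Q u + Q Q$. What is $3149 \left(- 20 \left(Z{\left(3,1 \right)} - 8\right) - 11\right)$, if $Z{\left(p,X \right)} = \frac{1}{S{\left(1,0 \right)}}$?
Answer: $406221$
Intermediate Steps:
$S{\left(Q,u \right)} = Q^{2} + Q u^{2}$ ($S{\left(Q,u \right)} = Q u u + Q^{2} = Q u^{2} + Q^{2} = Q^{2} + Q u^{2}$)
$Z{\left(p,X \right)} = 1$ ($Z{\left(p,X \right)} = \frac{1}{1 \left(1 + 0^{2}\right)} = \frac{1}{1 \left(1 + 0\right)} = \frac{1}{1 \cdot 1} = 1^{-1} = 1$)
$3149 \left(- 20 \left(Z{\left(3,1 \right)} - 8\right) - 11\right) = 3149 \left(- 20 \left(1 - 8\right) - 11\right) = 3149 \left(\left(-20\right) \left(-7\right) - 11\right) = 3149 \left(140 - 11\right) = 3149 \cdot 129 = 406221$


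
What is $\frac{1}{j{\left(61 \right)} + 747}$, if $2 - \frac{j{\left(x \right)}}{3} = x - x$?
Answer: $\frac{1}{753} \approx 0.001328$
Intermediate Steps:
$j{\left(x \right)} = 6$ ($j{\left(x \right)} = 6 - 3 \left(x - x\right) = 6 - 0 = 6 + 0 = 6$)
$\frac{1}{j{\left(61 \right)} + 747} = \frac{1}{6 + 747} = \frac{1}{753}$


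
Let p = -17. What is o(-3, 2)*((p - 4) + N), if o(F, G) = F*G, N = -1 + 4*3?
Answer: 60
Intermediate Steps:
N = 11 (N = -1 + 12 = 11)
o(-3, 2)*((p - 4) + N) = (-3*2)*((-17 - 4) + 11) = -6*(-21 + 11) = -6*(-10) = 60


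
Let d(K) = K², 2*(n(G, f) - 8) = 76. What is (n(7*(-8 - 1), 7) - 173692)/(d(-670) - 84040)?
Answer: -9647/20270 ≈ -0.47592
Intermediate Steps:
n(G, f) = 46 (n(G, f) = 8 + (½)*76 = 8 + 38 = 46)
(n(7*(-8 - 1), 7) - 173692)/(d(-670) - 84040) = (46 - 173692)/((-670)² - 84040) = -173646/(448900 - 84040) = -173646/364860 = -173646*1/364860 = -9647/20270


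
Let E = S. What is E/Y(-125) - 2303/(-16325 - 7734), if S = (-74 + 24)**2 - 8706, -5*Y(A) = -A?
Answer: 3048321/12275 ≈ 248.34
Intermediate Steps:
Y(A) = A/5 (Y(A) = -(-1)*A/5 = A/5)
S = -6206 (S = (-50)**2 - 8706 = 2500 - 8706 = -6206)
E = -6206
E/Y(-125) - 2303/(-16325 - 7734) = -6206/((1/5)*(-125)) - 2303/(-16325 - 7734) = -6206/(-25) - 2303/(-24059) = -6206*(-1/25) - 2303*(-1/24059) = 6206/25 + 47/491 = 3048321/12275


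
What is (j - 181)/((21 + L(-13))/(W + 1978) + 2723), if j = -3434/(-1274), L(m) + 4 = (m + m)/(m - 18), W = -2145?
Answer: -98000610/1496569711 ≈ -0.065483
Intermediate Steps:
L(m) = -4 + 2*m/(-18 + m) (L(m) = -4 + (m + m)/(m - 18) = -4 + (2*m)/(-18 + m) = -4 + 2*m/(-18 + m))
j = 1717/637 (j = -3434*(-1/1274) = 1717/637 ≈ 2.6954)
(j - 181)/((21 + L(-13))/(W + 1978) + 2723) = (1717/637 - 181)/((21 + 2*(36 - 1*(-13))/(-18 - 13))/(-2145 + 1978) + 2723) = -113580/(637*((21 + 2*(36 + 13)/(-31))/(-167) + 2723)) = -113580/(637*((21 + 2*(-1/31)*49)*(-1/167) + 2723)) = -113580/(637*((21 - 98/31)*(-1/167) + 2723)) = -113580/(637*((553/31)*(-1/167) + 2723)) = -113580/(637*(-553/5177 + 2723)) = -113580/(637*14096418/5177) = -113580/637*5177/14096418 = -98000610/1496569711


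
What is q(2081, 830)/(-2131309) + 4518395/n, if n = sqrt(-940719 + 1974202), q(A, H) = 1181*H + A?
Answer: -982311/2131309 + 4518395*sqrt(1033483)/1033483 ≈ 4444.1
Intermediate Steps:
q(A, H) = A + 1181*H
n = sqrt(1033483) ≈ 1016.6
q(2081, 830)/(-2131309) + 4518395/n = (2081 + 1181*830)/(-2131309) + 4518395/(sqrt(1033483)) = (2081 + 980230)*(-1/2131309) + 4518395*(sqrt(1033483)/1033483) = 982311*(-1/2131309) + 4518395*sqrt(1033483)/1033483 = -982311/2131309 + 4518395*sqrt(1033483)/1033483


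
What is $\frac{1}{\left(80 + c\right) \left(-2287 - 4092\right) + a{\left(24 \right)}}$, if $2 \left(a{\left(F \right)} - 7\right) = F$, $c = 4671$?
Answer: $- \frac{1}{30306610} \approx -3.2996 \cdot 10^{-8}$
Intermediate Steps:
$a{\left(F \right)} = 7 + \frac{F}{2}$
$\frac{1}{\left(80 + c\right) \left(-2287 - 4092\right) + a{\left(24 \right)}} = \frac{1}{\left(80 + 4671\right) \left(-2287 - 4092\right) + \left(7 + \frac{1}{2} \cdot 24\right)} = \frac{1}{4751 \left(-6379\right) + \left(7 + 12\right)} = \frac{1}{-30306629 + 19} = \frac{1}{-30306610} = - \frac{1}{30306610}$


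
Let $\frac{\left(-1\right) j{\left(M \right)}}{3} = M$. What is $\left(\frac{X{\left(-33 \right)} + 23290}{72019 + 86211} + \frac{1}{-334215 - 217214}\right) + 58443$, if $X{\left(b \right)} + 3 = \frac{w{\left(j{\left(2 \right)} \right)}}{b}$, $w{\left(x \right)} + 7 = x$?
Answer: $\frac{84138733248453388}{1439668076055} \approx 58443.0$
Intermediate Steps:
$j{\left(M \right)} = - 3 M$
$w{\left(x \right)} = -7 + x$
$X{\left(b \right)} = -3 - \frac{13}{b}$ ($X{\left(b \right)} = -3 + \frac{-7 - 6}{b} = -3 - \frac{13}{b}$)
$\left(\frac{X{\left(-33 \right)} + 23290}{72019 + 86211} + \frac{1}{-334215 - 217214}\right) + 58443 = \left(\frac{\left(-3 - \frac{13}{-33}\right) + 23290}{72019 + 86211} + \frac{1}{-334215 - 217214}\right) + 58443 = \left(\frac{\left(-3 - - \frac{13}{33}\right) + 23290}{158230} + \frac{1}{-551429}\right) + 58443 = \left(\left(\left(-3 + \frac{13}{33}\right) + 23290\right) \frac{1}{158230} - \frac{1}{551429}\right) + 58443 = \left(\left(- \frac{86}{33} + 23290\right) \frac{1}{158230} - \frac{1}{551429}\right) + 58443 = \left(\frac{768484}{33} \cdot \frac{1}{158230} - \frac{1}{551429}\right) + 58443 = \left(\frac{384242}{2610795} - \frac{1}{551429}\right) + 58443 = \frac{211879571023}{1439668076055} + 58443 = \frac{84138733248453388}{1439668076055}$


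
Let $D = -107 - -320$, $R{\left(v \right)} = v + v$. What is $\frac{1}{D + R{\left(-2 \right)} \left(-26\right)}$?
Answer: $\frac{1}{317} \approx 0.0031546$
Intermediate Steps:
$R{\left(v \right)} = 2 v$
$D = 213$ ($D = -107 + 320 = 213$)
$\frac{1}{D + R{\left(-2 \right)} \left(-26\right)} = \frac{1}{213 + 2 \left(-2\right) \left(-26\right)} = \frac{1}{213 - -104} = \frac{1}{213 + 104} = \frac{1}{317}$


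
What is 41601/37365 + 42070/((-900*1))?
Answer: -10230031/224190 ≈ -45.631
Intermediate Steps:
41601/37365 + 42070/((-900*1)) = 41601*(1/37365) + 42070/(-900) = 13867/12455 + 42070*(-1/900) = 13867/12455 - 4207/90 = -10230031/224190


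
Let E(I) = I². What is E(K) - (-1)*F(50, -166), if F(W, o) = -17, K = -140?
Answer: 19583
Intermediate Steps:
E(K) - (-1)*F(50, -166) = (-140)² - (-1)*(-17) = 19600 - 1*17 = 19600 - 17 = 19583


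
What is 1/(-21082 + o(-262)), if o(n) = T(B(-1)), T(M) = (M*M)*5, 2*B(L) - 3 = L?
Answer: -1/21077 ≈ -4.7445e-5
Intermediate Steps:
B(L) = 3/2 + L/2
T(M) = 5*M² (T(M) = M²*5 = 5*M²)
o(n) = 5 (o(n) = 5*(3/2 + (½)*(-1))² = 5*(3/2 - ½)² = 5*1² = 5*1 = 5)
1/(-21082 + o(-262)) = 1/(-21082 + 5) = 1/(-21077) = -1/21077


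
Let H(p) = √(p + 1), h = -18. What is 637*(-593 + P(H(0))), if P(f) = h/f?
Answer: -389207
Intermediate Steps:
H(p) = √(1 + p)
P(f) = -18/f
637*(-593 + P(H(0))) = 637*(-593 - 18/√(1 + 0)) = 637*(-593 - 18/(√1)) = 637*(-593 - 18/1) = 637*(-593 - 18*1) = 637*(-593 - 18) = 637*(-611) = -389207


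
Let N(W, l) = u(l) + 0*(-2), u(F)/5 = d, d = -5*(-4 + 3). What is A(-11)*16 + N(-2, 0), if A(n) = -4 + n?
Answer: -215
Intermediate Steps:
d = 5 (d = -5*(-1) = 5)
u(F) = 25 (u(F) = 5*5 = 25)
N(W, l) = 25 (N(W, l) = 25 + 0*(-2) = 25 + 0 = 25)
A(-11)*16 + N(-2, 0) = (-4 - 11)*16 + 25 = -15*16 + 25 = -240 + 25 = -215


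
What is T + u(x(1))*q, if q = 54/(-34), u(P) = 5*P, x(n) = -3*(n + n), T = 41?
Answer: 1507/17 ≈ 88.647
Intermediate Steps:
x(n) = -6*n
q = -27/17 (q = 54*(-1/34) = -27/17 ≈ -1.5882)
T + u(x(1))*q = 41 + (5*(-6*1))*(-27/17) = 41 + (5*(-6))*(-27/17) = 41 - 30*(-27/17) = 41 + 810/17 = 1507/17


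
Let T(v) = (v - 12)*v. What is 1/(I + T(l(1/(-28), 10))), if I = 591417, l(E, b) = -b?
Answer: 1/591637 ≈ 1.6902e-6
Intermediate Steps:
T(v) = v*(-12 + v) (T(v) = (-12 + v)*v = v*(-12 + v))
1/(I + T(l(1/(-28), 10))) = 1/(591417 + (-1*10)*(-12 - 1*10)) = 1/(591417 - 10*(-12 - 10)) = 1/(591417 - 10*(-22)) = 1/(591417 + 220) = 1/591637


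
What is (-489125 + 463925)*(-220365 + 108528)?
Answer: 2818292400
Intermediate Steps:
(-489125 + 463925)*(-220365 + 108528) = -25200*(-111837) = 2818292400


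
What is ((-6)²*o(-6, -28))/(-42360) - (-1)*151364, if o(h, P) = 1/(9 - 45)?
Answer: 6411779041/42360 ≈ 1.5136e+5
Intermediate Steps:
o(h, P) = -1/36 (o(h, P) = 1/(-36) = -1/36)
((-6)²*o(-6, -28))/(-42360) - (-1)*151364 = ((-6)²*(-1/36))/(-42360) - (-1)*151364 = (36*(-1/36))*(-1/42360) - 1*(-151364) = -1*(-1/42360) + 151364 = 1/42360 + 151364 = 6411779041/42360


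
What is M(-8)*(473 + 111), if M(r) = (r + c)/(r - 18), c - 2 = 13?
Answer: -2044/13 ≈ -157.23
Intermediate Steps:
c = 15 (c = 2 + 13 = 15)
M(r) = (15 + r)/(-18 + r) (M(r) = (r + 15)/(r - 18) = (15 + r)/(-18 + r))
M(-8)*(473 + 111) = ((15 - 8)/(-18 - 8))*(473 + 111) = (7/(-26))*584 = -1/26*7*584 = -7/26*584 = -2044/13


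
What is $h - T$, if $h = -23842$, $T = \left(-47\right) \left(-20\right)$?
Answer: $-24782$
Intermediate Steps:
$T = 940$
$h - T = -23842 - 940 = -24782$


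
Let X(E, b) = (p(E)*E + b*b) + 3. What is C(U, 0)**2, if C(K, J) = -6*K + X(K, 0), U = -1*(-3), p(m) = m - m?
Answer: 225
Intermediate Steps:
p(m) = 0
X(E, b) = 3 + b**2 (X(E, b) = (0*E + b*b) + 3 = (0 + b**2) + 3 = b**2 + 3 = 3 + b**2)
U = 3
C(K, J) = 3 - 6*K (C(K, J) = -6*K + (3 + 0**2) = -6*K + (3 + 0) = -6*K + 3 = 3 - 6*K)
C(U, 0)**2 = (3 - 6*3)**2 = (3 - 18)**2 = (-15)**2 = 225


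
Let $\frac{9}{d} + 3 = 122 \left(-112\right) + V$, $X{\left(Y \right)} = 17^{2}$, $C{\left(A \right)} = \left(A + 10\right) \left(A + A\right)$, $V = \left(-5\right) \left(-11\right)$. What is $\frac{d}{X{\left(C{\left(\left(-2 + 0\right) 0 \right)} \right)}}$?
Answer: $- \frac{9}{3933868} \approx -2.2878 \cdot 10^{-6}$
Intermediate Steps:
$V = 55$
$C{\left(A \right)} = 2 A \left(10 + A\right)$ ($C{\left(A \right)} = \left(10 + A\right) 2 A = 2 A \left(10 + A\right)$)
$X{\left(Y \right)} = 289$
$d = - \frac{9}{13612}$ ($d = \frac{9}{-3 + \left(122 \left(-112\right) + 55\right)} = \frac{9}{-3 + \left(-13664 + 55\right)} = \frac{9}{-3 - 13609} = \frac{9}{-13612} = 9 \left(- \frac{1}{13612}\right) = - \frac{9}{13612} \approx -0.00066118$)
$\frac{d}{X{\left(C{\left(\left(-2 + 0\right) 0 \right)} \right)}} = - \frac{9}{13612 \cdot 289} = \left(- \frac{9}{13612}\right) \frac{1}{289} = - \frac{9}{3933868}$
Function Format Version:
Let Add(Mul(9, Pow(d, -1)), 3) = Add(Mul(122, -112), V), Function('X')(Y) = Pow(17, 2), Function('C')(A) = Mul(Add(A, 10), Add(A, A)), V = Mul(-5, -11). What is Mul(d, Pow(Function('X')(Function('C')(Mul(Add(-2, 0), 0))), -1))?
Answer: Rational(-9, 3933868) ≈ -2.2878e-6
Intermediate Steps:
V = 55
Function('C')(A) = Mul(2, A, Add(10, A)) (Function('C')(A) = Mul(Add(10, A), Mul(2, A)) = Mul(2, A, Add(10, A)))
Function('X')(Y) = 289
d = Rational(-9, 13612) (d = Mul(9, Pow(Add(-3, Add(Mul(122, -112), 55)), -1)) = Mul(9, Pow(Add(-3, Add(-13664, 55)), -1)) = Mul(9, Pow(Add(-3, -13609), -1)) = Mul(9, Pow(-13612, -1)) = Mul(9, Rational(-1, 13612)) = Rational(-9, 13612) ≈ -0.00066118)
Mul(d, Pow(Function('X')(Function('C')(Mul(Add(-2, 0), 0))), -1)) = Mul(Rational(-9, 13612), Pow(289, -1)) = Mul(Rational(-9, 13612), Rational(1, 289)) = Rational(-9, 3933868)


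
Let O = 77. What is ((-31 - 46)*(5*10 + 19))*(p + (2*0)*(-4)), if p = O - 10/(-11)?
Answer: -413931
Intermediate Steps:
p = 857/11 (p = 77 - 10/(-11) = 77 - 10*(-1)/11 = 77 - 1*(-10/11) = 77 + 10/11 = 857/11 ≈ 77.909)
((-31 - 46)*(5*10 + 19))*(p + (2*0)*(-4)) = ((-31 - 46)*(5*10 + 19))*(857/11 + (2*0)*(-4)) = (-77*(50 + 19))*(857/11 + 0*(-4)) = (-77*69)*(857/11 + 0) = -5313*857/11 = -413931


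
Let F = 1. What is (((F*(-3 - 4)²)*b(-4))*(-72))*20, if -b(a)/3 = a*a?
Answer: 3386880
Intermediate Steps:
b(a) = -3*a² (b(a) = -3*a*a = -3*a²)
(((F*(-3 - 4)²)*b(-4))*(-72))*20 = (((1*(-3 - 4)²)*(-3*(-4)²))*(-72))*20 = (((1*(-7)²)*(-3*16))*(-72))*20 = (((1*49)*(-48))*(-72))*20 = ((49*(-48))*(-72))*20 = -2352*(-72)*20 = 169344*20 = 3386880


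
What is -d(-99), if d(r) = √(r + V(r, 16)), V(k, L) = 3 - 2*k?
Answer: -√102 ≈ -10.100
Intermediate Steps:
d(r) = √(3 - r) (d(r) = √(r + (3 - 2*r)) = √(3 - r))
-d(-99) = -√(3 - 1*(-99)) = -√(3 + 99) = -√102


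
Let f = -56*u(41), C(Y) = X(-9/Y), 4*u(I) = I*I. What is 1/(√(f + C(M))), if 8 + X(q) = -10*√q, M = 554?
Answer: √277/√(-6521134 - 15*I*√554) ≈ 1.7643e-7 + 0.0065175*I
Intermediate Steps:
u(I) = I²/4 (u(I) = (I*I)/4 = I²/4)
X(q) = -8 - 10*√q
C(Y) = -8 - 30*√(-1/Y) (C(Y) = -8 - 10*3*√(-1/Y) = -8 - 30*√(-1/Y))
f = -23534 (f = -14*41² = -14*1681 = -56*1681/4 = -23534)
1/(√(f + C(M))) = 1/(√(-23534 + (-8 - 30*I*√554/554))) = 1/(√(-23534 + (-8 - 15*I*√554/277))) = 1/(√(-23542 - 15*I*√554/277)) = (-23542 - 15*I*√554/277)^(-½)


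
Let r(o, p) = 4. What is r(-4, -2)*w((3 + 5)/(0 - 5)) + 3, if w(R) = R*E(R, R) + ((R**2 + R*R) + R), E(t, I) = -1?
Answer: 587/25 ≈ 23.480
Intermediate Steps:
w(R) = 2*R**2 (w(R) = R*(-1) + ((R**2 + R*R) + R) = -R + ((R**2 + R**2) + R) = -R + (2*R**2 + R) = -R + (R + 2*R**2) = 2*R**2)
r(-4, -2)*w((3 + 5)/(0 - 5)) + 3 = 4*(2*((3 + 5)/(0 - 5))**2) + 3 = 4*(2*(8/(-5))**2) + 3 = 4*(2*(8*(-1/5))**2) + 3 = 4*(2*(-8/5)**2) + 3 = 4*(2*(64/25)) + 3 = 4*(128/25) + 3 = 512/25 + 3 = 587/25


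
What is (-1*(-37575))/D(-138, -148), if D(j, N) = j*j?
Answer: 4175/2116 ≈ 1.9731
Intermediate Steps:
D(j, N) = j**2
(-1*(-37575))/D(-138, -148) = (-1*(-37575))/((-138)**2) = 37575/19044 = 37575*(1/19044) = 4175/2116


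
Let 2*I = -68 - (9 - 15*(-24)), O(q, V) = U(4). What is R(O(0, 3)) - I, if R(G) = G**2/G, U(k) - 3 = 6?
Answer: 455/2 ≈ 227.50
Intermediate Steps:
U(k) = 9 (U(k) = 3 + 6 = 9)
O(q, V) = 9
I = -437/2 (I = (-68 - (9 - 15*(-24)))/2 = (-68 - (9 + 360))/2 = (-68 - 1*369)/2 = (-68 - 369)/2 = (1/2)*(-437) = -437/2 ≈ -218.50)
R(G) = G
R(O(0, 3)) - I = 9 - 1*(-437/2) = 9 + 437/2 = 455/2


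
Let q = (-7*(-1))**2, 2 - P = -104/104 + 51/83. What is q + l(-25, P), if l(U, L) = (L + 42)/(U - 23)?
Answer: 15961/332 ≈ 48.075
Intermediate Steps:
P = 198/83 (P = 2 - (-104/104 + 51/83) = 2 - (-104*1/104 + 51*(1/83)) = 2 - (-1 + 51/83) = 2 - 1*(-32/83) = 2 + 32/83 = 198/83 ≈ 2.3855)
l(U, L) = (42 + L)/(-23 + U)
q = 49 (q = 7**2 = 49)
q + l(-25, P) = 49 + (42 + 198/83)/(-23 - 25) = 49 + (3684/83)/(-48) = 49 - 1/48*3684/83 = 49 - 307/332 = 15961/332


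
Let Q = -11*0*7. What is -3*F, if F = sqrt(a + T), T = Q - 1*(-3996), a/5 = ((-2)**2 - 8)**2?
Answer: -6*sqrt(1019) ≈ -191.53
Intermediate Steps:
Q = 0 (Q = 0*7 = 0)
a = 80 (a = 5*((-2)**2 - 8)**2 = 5*(4 - 8)**2 = 5*(-4)**2 = 5*16 = 80)
T = 3996 (T = 0 - 1*(-3996) = 0 + 3996 = 3996)
F = 2*sqrt(1019) (F = sqrt(80 + 3996) = sqrt(4076) = 2*sqrt(1019) ≈ 63.844)
-3*F = -6*sqrt(1019)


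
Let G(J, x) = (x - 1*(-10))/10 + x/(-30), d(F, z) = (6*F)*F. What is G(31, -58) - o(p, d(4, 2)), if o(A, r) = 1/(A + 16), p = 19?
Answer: -304/105 ≈ -2.8952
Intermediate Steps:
d(F, z) = 6*F²
G(J, x) = 1 + x/15 (G(J, x) = (x + 10)*(⅒) + x*(-1/30) = (10 + x)*(⅒) - x/30 = (1 + x/10) - x/30 = 1 + x/15)
o(A, r) = 1/(16 + A)
G(31, -58) - o(p, d(4, 2)) = (1 + (1/15)*(-58)) - 1/(16 + 19) = (1 - 58/15) - 1/35 = -43/15 - 1*1/35 = -43/15 - 1/35 = -304/105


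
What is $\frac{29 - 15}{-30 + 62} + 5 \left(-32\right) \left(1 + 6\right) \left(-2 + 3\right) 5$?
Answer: $- \frac{89593}{16} \approx -5599.6$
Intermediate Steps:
$\frac{29 - 15}{-30 + 62} + 5 \left(-32\right) \left(1 + 6\right) \left(-2 + 3\right) 5 = \frac{14}{32} - 160 \cdot 7 \cdot 1 \cdot 5 = 14 \cdot \frac{1}{32} - 160 \cdot 7 \cdot 5 = \frac{7}{16} - 5600 = - \frac{89593}{16}$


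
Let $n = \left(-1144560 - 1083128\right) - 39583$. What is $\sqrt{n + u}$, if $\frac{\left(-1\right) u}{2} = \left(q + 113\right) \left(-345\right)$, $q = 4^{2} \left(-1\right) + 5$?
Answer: $3 i \sqrt{244099} \approx 1482.2 i$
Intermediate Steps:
$q = -11$ ($q = 16 \left(-1\right) + 5 = -16 + 5 = -11$)
$n = -2267271$ ($n = -2227688 - 39583 = -2267271$)
$u = 70380$ ($u = - 2 \left(-11 + 113\right) \left(-345\right) = - 2 \cdot 102 \left(-345\right) = \left(-2\right) \left(-35190\right) = 70380$)
$\sqrt{n + u} = \sqrt{-2267271 + 70380} = \sqrt{-2196891} = 3 i \sqrt{244099}$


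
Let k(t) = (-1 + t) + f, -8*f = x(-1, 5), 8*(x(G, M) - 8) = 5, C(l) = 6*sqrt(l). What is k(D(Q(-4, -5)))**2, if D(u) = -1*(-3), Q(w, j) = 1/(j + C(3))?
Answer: 3481/4096 ≈ 0.84985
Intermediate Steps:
x(G, M) = 69/8 (x(G, M) = 8 + (1/8)*5 = 8 + 5/8 = 69/8)
f = -69/64 (f = -1/8*69/8 = -69/64 ≈ -1.0781)
Q(w, j) = 1/(j + 6*sqrt(3))
D(u) = 3
k(t) = -133/64 + t (k(t) = (-1 + t) - 69/64 = -133/64 + t)
k(D(Q(-4, -5)))**2 = (-133/64 + 3)**2 = (59/64)**2 = 3481/4096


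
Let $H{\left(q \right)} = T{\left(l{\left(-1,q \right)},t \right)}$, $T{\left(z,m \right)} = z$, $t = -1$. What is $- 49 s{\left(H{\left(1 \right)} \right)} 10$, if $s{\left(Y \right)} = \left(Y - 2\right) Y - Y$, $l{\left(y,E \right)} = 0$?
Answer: $0$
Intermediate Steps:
$H{\left(q \right)} = 0$
$s{\left(Y \right)} = - Y + Y \left(-2 + Y\right)$ ($s{\left(Y \right)} = \left(-2 + Y\right) Y - Y = Y \left(-2 + Y\right) - Y = - Y + Y \left(-2 + Y\right)$)
$- 49 s{\left(H{\left(1 \right)} \right)} 10 = - 49 \cdot 0 \left(-3 + 0\right) 10 = - 49 \cdot 0 \left(-3\right) 10 = \left(-49\right) 0 \cdot 10 = 0 \cdot 10 = 0$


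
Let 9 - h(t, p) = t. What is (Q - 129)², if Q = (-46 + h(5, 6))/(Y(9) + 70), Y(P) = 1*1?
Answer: 84658401/5041 ≈ 16794.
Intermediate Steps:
Y(P) = 1
h(t, p) = 9 - t
Q = -42/71 (Q = (-46 + (9 - 1*5))/(1 + 70) = (-46 + (9 - 5))/71 = (-46 + 4)*(1/71) = -42*1/71 = -42/71 ≈ -0.59155)
(Q - 129)² = (-42/71 - 129)² = (-9201/71)² = 84658401/5041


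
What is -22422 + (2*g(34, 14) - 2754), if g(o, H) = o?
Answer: -25108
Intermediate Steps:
-22422 + (2*g(34, 14) - 2754) = -22422 + (2*34 - 2754) = -22422 + (68 - 2754) = -22422 - 2686 = -25108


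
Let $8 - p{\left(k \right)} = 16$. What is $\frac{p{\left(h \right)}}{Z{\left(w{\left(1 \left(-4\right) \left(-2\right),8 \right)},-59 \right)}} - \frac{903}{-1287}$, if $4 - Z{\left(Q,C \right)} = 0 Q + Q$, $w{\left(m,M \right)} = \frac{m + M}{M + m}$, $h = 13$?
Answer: $- \frac{281}{143} \approx -1.965$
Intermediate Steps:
$p{\left(k \right)} = -8$ ($p{\left(k \right)} = 8 - 16 = -8$)
$w{\left(m,M \right)} = 1$ ($w{\left(m,M \right)} = \frac{M + m}{M + m} = 1$)
$Z{\left(Q,C \right)} = 4 - Q$ ($Z{\left(Q,C \right)} = 4 - \left(0 Q + Q\right) = 4 - \left(0 + Q\right) = 4 - Q$)
$\frac{p{\left(h \right)}}{Z{\left(w{\left(1 \left(-4\right) \left(-2\right),8 \right)},-59 \right)}} - \frac{903}{-1287} = - \frac{8}{4 - 1} - \frac{903}{-1287} = - \frac{8}{4 - 1} - - \frac{301}{429} = - \frac{8}{3} + \frac{301}{429} = - \frac{281}{143}$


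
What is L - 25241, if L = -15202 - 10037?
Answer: -50480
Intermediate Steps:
L = -25239
L - 25241 = -25239 - 25241 = -50480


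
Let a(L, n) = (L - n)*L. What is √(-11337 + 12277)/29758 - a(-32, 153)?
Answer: -5920 + √235/14879 ≈ -5920.0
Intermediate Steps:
a(L, n) = L*(L - n)
√(-11337 + 12277)/29758 - a(-32, 153) = √(-11337 + 12277)/29758 - (-32)*(-32 - 1*153) = √940*(1/29758) - (-32)*(-32 - 153) = (2*√235)*(1/29758) - (-32)*(-185) = √235/14879 - 1*5920 = √235/14879 - 5920 = -5920 + √235/14879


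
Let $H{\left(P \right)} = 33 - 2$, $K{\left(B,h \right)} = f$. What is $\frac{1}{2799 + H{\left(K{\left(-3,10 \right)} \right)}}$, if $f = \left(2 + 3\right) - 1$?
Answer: $\frac{1}{2830} \approx 0.00035336$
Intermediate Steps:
$f = 4$ ($f = 5 - 1 = 4$)
$K{\left(B,h \right)} = 4$
$H{\left(P \right)} = 31$ ($H{\left(P \right)} = 33 - 2 = 31$)
$\frac{1}{2799 + H{\left(K{\left(-3,10 \right)} \right)}} = \frac{1}{2799 + 31} = \frac{1}{2830}$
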